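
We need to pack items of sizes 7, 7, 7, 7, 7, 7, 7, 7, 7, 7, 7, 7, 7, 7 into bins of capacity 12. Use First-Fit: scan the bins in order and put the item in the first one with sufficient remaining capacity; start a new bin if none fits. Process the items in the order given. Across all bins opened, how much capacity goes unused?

Put 7 in bin 1; 5 remain.
Put 7 in bin 2; 5 remain.
Put 7 in bin 3; 5 remain.
Put 7 in bin 4; 5 remain.
Put 7 in bin 5; 5 remain.
Put 7 in bin 6; 5 remain.
Put 7 in bin 7; 5 remain.
Put 7 in bin 8; 5 remain.
Put 7 in bin 9; 5 remain.
Put 7 in bin 10; 5 remain.
Put 7 in bin 11; 5 remain.
Put 7 in bin 12; 5 remain.
Put 7 in bin 13; 5 remain.
Put 7 in bin 14; 5 remain.
14 bins × 12 = 168; used 98; unused 70.

70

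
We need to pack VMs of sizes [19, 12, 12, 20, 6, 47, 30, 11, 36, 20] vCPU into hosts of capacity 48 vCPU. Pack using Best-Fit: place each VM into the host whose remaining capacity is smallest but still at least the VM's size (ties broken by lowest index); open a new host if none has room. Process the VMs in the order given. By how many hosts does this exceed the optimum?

0

Best-Fit: [19,12,12] [20,6,20] [47] [30,11] [36] → 5 hosts.
Total size 213 vCPU; any packing needs at least ⌈213/48⌉ = 5 hosts.
So 5 is already optimal.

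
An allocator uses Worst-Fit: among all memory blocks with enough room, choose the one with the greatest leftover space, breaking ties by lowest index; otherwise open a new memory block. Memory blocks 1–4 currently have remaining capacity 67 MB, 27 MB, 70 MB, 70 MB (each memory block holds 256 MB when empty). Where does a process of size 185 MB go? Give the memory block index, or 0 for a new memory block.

0

No memory block has ≥ 185 MB free, so a new memory block is opened.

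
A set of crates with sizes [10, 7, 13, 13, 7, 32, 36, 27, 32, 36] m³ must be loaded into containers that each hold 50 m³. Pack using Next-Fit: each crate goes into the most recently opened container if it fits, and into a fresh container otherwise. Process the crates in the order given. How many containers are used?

Put 10 m³ in container 1; 40 m³ remain.
Put 7 m³ in container 1; 33 m³ remain.
Put 13 m³ in container 1; 20 m³ remain.
Put 13 m³ in container 1; 7 m³ remain.
Put 7 m³ in container 1; 0 m³ remain.
Put 32 m³ in container 2; 18 m³ remain.
Put 36 m³ in container 3; 14 m³ remain.
Put 27 m³ in container 4; 23 m³ remain.
Put 32 m³ in container 5; 18 m³ remain.
Put 36 m³ in container 6; 14 m³ remain.
Final containers: [10,7,13,13,7] [32] [36] [27] [32] [36].

6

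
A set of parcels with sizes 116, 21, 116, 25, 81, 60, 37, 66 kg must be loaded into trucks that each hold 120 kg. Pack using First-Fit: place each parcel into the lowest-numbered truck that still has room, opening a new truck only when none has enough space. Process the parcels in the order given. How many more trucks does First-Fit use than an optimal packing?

First-Fit: [116] [21,25,60] [116] [81,37] [66] → 5 trucks.
Total size 522 kg; any packing needs at least ⌈522/120⌉ = 5 trucks.
So 5 is already optimal.

0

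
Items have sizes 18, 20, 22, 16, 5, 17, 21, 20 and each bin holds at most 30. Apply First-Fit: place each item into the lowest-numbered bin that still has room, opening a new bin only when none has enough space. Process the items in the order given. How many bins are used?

7 bins

18 → bin 1 (remaining 12)
20 → bin 2 (remaining 10)
22 → bin 3 (remaining 8)
16 → bin 4 (remaining 14)
5 → bin 1 (remaining 7)
17 → bin 5 (remaining 13)
21 → bin 6 (remaining 9)
20 → bin 7 (remaining 10)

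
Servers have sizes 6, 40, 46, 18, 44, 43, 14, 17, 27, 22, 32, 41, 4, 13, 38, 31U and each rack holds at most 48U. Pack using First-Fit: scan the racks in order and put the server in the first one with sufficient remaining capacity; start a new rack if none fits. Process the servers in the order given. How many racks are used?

Put 6U in rack 1; 42U remain.
Put 40U in rack 1; 2U remain.
Put 46U in rack 2; 2U remain.
Put 18U in rack 3; 30U remain.
Put 44U in rack 4; 4U remain.
Put 43U in rack 5; 5U remain.
Put 14U in rack 3; 16U remain.
Put 17U in rack 6; 31U remain.
Put 27U in rack 6; 4U remain.
Put 22U in rack 7; 26U remain.
Put 32U in rack 8; 16U remain.
Put 41U in rack 9; 7U remain.
Put 4U in rack 3; 12U remain.
Put 13U in rack 7; 13U remain.
Put 38U in rack 10; 10U remain.
Put 31U in rack 11; 17U remain.
Final racks: [6,40] [46] [18,14,4] [44] [43] [17,27] [22,13] [32] [41] [38] [31].

11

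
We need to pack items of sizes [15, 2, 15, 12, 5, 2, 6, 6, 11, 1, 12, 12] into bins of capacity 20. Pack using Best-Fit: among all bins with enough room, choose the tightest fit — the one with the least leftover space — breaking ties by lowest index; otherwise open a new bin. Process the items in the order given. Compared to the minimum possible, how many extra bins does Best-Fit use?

Best-Fit: [15,2,2,1] [15,5] [12,6] [6,11] [12] [12] → 6 bins.
6 items exceed 10 (half the capacity), and no two of those can share a bin, so at least 6 bins are needed.
So 6 is already optimal.

0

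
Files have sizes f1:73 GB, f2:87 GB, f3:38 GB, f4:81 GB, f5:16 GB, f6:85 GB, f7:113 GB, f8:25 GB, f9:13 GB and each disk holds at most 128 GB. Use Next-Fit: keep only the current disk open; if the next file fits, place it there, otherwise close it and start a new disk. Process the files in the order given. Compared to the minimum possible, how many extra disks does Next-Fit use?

1

Next-Fit: [73] [87,38] [81,16] [85] [113] [25,13] → 6 disks.
Total size 531 GB; any packing needs at least ⌈531/128⌉ = 5 disks.
An optimal packing achieves that bound: [113,13] [87,38] [85,25,16] [81] [73] → 5 disks.
Excess: 6 − 5 = 1.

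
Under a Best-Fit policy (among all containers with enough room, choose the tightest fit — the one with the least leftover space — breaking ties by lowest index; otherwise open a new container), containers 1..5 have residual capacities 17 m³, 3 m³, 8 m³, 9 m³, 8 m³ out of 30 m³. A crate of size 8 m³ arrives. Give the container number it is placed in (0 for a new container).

Containers with room: container 1 (17 m³), container 3 (8 m³), container 4 (9 m³), container 5 (8 m³).
Tightest fit is container 3 with 8 m³ free.

3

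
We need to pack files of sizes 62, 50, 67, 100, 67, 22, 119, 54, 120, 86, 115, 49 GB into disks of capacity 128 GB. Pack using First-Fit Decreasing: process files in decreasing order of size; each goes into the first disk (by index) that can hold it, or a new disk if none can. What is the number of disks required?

8 disks

Sorted descending: 120, 119, 115, 100, 86, 67, 67, 62, 54, 50, 49, 22.
disk 1: place 120 GB, 8 GB left
disk 2: place 119 GB, 9 GB left
disk 3: place 115 GB, 13 GB left
disk 4: place 100 GB, 28 GB left
disk 5: place 86 GB, 42 GB left
disk 6: place 67 GB, 61 GB left
disk 7: place 67 GB, 61 GB left
disk 8: place 62 GB, 66 GB left
disk 6: place 54 GB, 7 GB left
disk 7: place 50 GB, 11 GB left
disk 8: place 49 GB, 17 GB left
disk 4: place 22 GB, 6 GB left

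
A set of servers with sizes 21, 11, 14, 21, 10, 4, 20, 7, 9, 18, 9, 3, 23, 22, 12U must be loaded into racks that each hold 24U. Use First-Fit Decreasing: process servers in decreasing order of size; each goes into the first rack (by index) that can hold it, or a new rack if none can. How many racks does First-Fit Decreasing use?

10 racks

Sorted descending: 23, 22, 21, 21, 20, 18, 14, 12, 11, 10, 9, 9, 7, 4, 3.
23U → rack 1 (remaining 1U)
22U → rack 2 (remaining 2U)
21U → rack 3 (remaining 3U)
21U → rack 4 (remaining 3U)
20U → rack 5 (remaining 4U)
18U → rack 6 (remaining 6U)
14U → rack 7 (remaining 10U)
12U → rack 8 (remaining 12U)
11U → rack 8 (remaining 1U)
10U → rack 7 (remaining 0U)
9U → rack 9 (remaining 15U)
9U → rack 9 (remaining 6U)
7U → rack 10 (remaining 17U)
4U → rack 5 (remaining 0U)
3U → rack 3 (remaining 0U)
Final racks: [23] [22] [21,3] [21] [20,4] [18] [14,10] [12,11] [9,9] [7].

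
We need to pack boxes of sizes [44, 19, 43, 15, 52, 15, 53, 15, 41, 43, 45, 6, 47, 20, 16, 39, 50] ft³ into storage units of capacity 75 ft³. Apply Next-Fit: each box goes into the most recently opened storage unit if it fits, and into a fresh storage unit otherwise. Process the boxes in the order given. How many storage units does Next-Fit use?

10 storage units

storage unit 1: place 44 ft³, 31 ft³ left
storage unit 1: place 19 ft³, 12 ft³ left
storage unit 2: place 43 ft³, 32 ft³ left
storage unit 2: place 15 ft³, 17 ft³ left
storage unit 3: place 52 ft³, 23 ft³ left
storage unit 3: place 15 ft³, 8 ft³ left
storage unit 4: place 53 ft³, 22 ft³ left
storage unit 4: place 15 ft³, 7 ft³ left
storage unit 5: place 41 ft³, 34 ft³ left
storage unit 6: place 43 ft³, 32 ft³ left
storage unit 7: place 45 ft³, 30 ft³ left
storage unit 7: place 6 ft³, 24 ft³ left
storage unit 8: place 47 ft³, 28 ft³ left
storage unit 8: place 20 ft³, 8 ft³ left
storage unit 9: place 16 ft³, 59 ft³ left
storage unit 9: place 39 ft³, 20 ft³ left
storage unit 10: place 50 ft³, 25 ft³ left
Final storage units: [44,19] [43,15] [52,15] [53,15] [41] [43] [45,6] [47,20] [16,39] [50].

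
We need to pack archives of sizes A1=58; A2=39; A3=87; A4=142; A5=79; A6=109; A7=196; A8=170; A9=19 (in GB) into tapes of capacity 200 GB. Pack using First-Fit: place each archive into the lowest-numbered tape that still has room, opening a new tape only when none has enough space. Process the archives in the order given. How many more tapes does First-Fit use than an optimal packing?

First-Fit: [58,39,87] [142,19] [79,109] [196] [170] → 5 tapes.
Total size 899 GB; any packing needs at least ⌈899/200⌉ = 5 tapes.
So 5 is already optimal.

0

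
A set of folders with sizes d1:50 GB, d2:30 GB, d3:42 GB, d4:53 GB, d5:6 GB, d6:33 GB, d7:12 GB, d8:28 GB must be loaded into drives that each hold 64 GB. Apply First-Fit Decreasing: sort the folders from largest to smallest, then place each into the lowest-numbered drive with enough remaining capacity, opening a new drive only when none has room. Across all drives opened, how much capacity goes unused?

66

Sorted descending: 53, 50, 42, 33, 30, 28, 12, 6.
Put 53 GB in drive 1; 11 GB remain.
Put 50 GB in drive 2; 14 GB remain.
Put 42 GB in drive 3; 22 GB remain.
Put 33 GB in drive 4; 31 GB remain.
Put 30 GB in drive 4; 1 GB remain.
Put 28 GB in drive 5; 36 GB remain.
Put 12 GB in drive 2; 2 GB remain.
Put 6 GB in drive 1; 5 GB remain.
5 drives × 64 GB = 320 GB; used 254 GB; unused 66 GB.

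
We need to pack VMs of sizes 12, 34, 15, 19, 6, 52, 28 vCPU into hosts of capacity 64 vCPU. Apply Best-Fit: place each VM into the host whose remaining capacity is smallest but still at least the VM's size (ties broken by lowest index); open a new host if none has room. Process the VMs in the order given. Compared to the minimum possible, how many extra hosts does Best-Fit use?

0

Best-Fit: [12,34,15] [19,6,28] [52] → 3 hosts.
Total size 166 vCPU; any packing needs at least ⌈166/64⌉ = 3 hosts.
So 3 is already optimal.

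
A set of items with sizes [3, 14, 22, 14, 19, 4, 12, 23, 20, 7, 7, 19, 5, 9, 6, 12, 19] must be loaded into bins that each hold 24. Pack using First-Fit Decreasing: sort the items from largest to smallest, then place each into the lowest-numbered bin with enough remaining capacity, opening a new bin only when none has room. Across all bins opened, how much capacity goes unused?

Sorted descending: 23, 22, 20, 19, 19, 19, 14, 14, 12, 12, 9, 7, 7, 6, 5, 4, 3.
Put 23 in bin 1; 1 remain.
Put 22 in bin 2; 2 remain.
Put 20 in bin 3; 4 remain.
Put 19 in bin 4; 5 remain.
Put 19 in bin 5; 5 remain.
Put 19 in bin 6; 5 remain.
Put 14 in bin 7; 10 remain.
Put 14 in bin 8; 10 remain.
Put 12 in bin 9; 12 remain.
Put 12 in bin 9; 0 remain.
Put 9 in bin 7; 1 remain.
Put 7 in bin 8; 3 remain.
Put 7 in bin 10; 17 remain.
Put 6 in bin 10; 11 remain.
Put 5 in bin 4; 0 remain.
Put 4 in bin 3; 0 remain.
Put 3 in bin 5; 2 remain.
10 bins × 24 = 240; used 215; unused 25.

25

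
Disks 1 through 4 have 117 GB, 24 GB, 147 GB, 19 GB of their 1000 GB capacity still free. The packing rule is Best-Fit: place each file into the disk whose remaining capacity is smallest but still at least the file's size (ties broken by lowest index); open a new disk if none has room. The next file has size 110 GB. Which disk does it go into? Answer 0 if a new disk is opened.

Disks with room: disk 1 (117 GB), disk 3 (147 GB).
Tightest fit is disk 1 with 117 GB free.

1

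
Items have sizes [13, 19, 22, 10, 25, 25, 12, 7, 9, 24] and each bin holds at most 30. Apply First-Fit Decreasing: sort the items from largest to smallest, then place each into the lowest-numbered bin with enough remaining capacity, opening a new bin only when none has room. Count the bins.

Sorted descending: 25, 25, 24, 22, 19, 13, 12, 10, 9, 7.
25 → bin 1 (remaining 5)
25 → bin 2 (remaining 5)
24 → bin 3 (remaining 6)
22 → bin 4 (remaining 8)
19 → bin 5 (remaining 11)
13 → bin 6 (remaining 17)
12 → bin 6 (remaining 5)
10 → bin 5 (remaining 1)
9 → bin 7 (remaining 21)
7 → bin 4 (remaining 1)

7 bins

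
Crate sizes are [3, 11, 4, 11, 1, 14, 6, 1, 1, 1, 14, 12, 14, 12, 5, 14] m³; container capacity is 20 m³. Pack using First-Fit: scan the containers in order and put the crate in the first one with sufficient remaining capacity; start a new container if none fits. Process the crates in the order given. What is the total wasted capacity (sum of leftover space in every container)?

36

3 m³ → container 1 (remaining 17 m³)
11 m³ → container 1 (remaining 6 m³)
4 m³ → container 1 (remaining 2 m³)
11 m³ → container 2 (remaining 9 m³)
1 m³ → container 1 (remaining 1 m³)
14 m³ → container 3 (remaining 6 m³)
6 m³ → container 2 (remaining 3 m³)
1 m³ → container 1 (remaining 0 m³)
1 m³ → container 2 (remaining 2 m³)
1 m³ → container 2 (remaining 1 m³)
14 m³ → container 4 (remaining 6 m³)
12 m³ → container 5 (remaining 8 m³)
14 m³ → container 6 (remaining 6 m³)
12 m³ → container 7 (remaining 8 m³)
5 m³ → container 3 (remaining 1 m³)
14 m³ → container 8 (remaining 6 m³)
8 containers × 20 m³ = 160 m³; used 124 m³; unused 36 m³.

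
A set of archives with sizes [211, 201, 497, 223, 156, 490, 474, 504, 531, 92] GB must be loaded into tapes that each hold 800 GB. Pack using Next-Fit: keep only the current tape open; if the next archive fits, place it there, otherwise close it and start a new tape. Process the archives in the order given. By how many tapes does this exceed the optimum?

1

Next-Fit: [211,201] [497,223] [156,490] [474] [504] [531,92] → 6 tapes.
Total size 3379 GB; any packing needs at least ⌈3379/800⌉ = 5 tapes.
An optimal packing achieves that bound: [531,223] [504,211] [497,201,92] [490,156] [474] → 5 tapes.
Excess: 6 − 5 = 1.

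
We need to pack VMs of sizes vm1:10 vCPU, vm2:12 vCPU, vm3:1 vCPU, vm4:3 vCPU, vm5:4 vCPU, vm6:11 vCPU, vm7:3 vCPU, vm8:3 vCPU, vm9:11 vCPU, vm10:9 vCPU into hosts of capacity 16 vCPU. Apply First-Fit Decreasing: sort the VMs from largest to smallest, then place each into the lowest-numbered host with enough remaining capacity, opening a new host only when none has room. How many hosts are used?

Sorted descending: 12, 11, 11, 10, 9, 4, 3, 3, 3, 1.
host 1: place 12 vCPU, 4 vCPU left
host 2: place 11 vCPU, 5 vCPU left
host 3: place 11 vCPU, 5 vCPU left
host 4: place 10 vCPU, 6 vCPU left
host 5: place 9 vCPU, 7 vCPU left
host 1: place 4 vCPU, 0 vCPU left
host 2: place 3 vCPU, 2 vCPU left
host 3: place 3 vCPU, 2 vCPU left
host 4: place 3 vCPU, 3 vCPU left
host 2: place 1 vCPU, 1 vCPU left
Final hosts: [12,4] [11,3,1] [11,3] [10,3] [9].

5 hosts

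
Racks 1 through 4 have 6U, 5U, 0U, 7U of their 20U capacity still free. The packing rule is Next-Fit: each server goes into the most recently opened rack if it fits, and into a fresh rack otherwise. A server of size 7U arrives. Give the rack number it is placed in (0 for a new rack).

4

Next-Fit only looks at rack 4, which has 7U free.
7U fits there.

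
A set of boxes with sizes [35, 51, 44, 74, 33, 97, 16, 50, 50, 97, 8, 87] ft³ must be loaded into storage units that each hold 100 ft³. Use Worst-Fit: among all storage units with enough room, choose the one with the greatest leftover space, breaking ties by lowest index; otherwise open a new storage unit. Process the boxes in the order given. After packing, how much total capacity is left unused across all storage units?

Put 35 ft³ in storage unit 1; 65 ft³ remain.
Put 51 ft³ in storage unit 1; 14 ft³ remain.
Put 44 ft³ in storage unit 2; 56 ft³ remain.
Put 74 ft³ in storage unit 3; 26 ft³ remain.
Put 33 ft³ in storage unit 2; 23 ft³ remain.
Put 97 ft³ in storage unit 4; 3 ft³ remain.
Put 16 ft³ in storage unit 3; 10 ft³ remain.
Put 50 ft³ in storage unit 5; 50 ft³ remain.
Put 50 ft³ in storage unit 5; 0 ft³ remain.
Put 97 ft³ in storage unit 6; 3 ft³ remain.
Put 8 ft³ in storage unit 2; 15 ft³ remain.
Put 87 ft³ in storage unit 7; 13 ft³ remain.
7 storage units × 100 ft³ = 700 ft³; used 642 ft³; unused 58 ft³.

58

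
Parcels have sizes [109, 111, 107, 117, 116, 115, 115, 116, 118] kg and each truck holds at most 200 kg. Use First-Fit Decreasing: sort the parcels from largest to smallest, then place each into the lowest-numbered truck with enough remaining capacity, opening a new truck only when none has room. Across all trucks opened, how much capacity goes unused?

Sorted descending: 118, 117, 116, 116, 115, 115, 111, 109, 107.
Put 118 kg in truck 1; 82 kg remain.
Put 117 kg in truck 2; 83 kg remain.
Put 116 kg in truck 3; 84 kg remain.
Put 116 kg in truck 4; 84 kg remain.
Put 115 kg in truck 5; 85 kg remain.
Put 115 kg in truck 6; 85 kg remain.
Put 111 kg in truck 7; 89 kg remain.
Put 109 kg in truck 8; 91 kg remain.
Put 107 kg in truck 9; 93 kg remain.
9 trucks × 200 kg = 1800 kg; used 1024 kg; unused 776 kg.

776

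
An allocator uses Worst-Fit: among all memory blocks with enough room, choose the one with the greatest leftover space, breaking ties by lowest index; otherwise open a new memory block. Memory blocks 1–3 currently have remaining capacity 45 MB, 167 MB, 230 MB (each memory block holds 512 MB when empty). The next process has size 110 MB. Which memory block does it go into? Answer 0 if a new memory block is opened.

Memory blocks with room: memory block 2 (167 MB), memory block 3 (230 MB).
Most room is memory block 3 with 230 MB free.

3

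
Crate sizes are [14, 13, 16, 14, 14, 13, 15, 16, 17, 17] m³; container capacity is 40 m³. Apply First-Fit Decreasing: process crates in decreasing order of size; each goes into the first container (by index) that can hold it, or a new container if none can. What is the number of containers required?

5

Sorted descending: 17, 17, 16, 16, 15, 14, 14, 14, 13, 13.
container 1: place 17 m³, 23 m³ left
container 1: place 17 m³, 6 m³ left
container 2: place 16 m³, 24 m³ left
container 2: place 16 m³, 8 m³ left
container 3: place 15 m³, 25 m³ left
container 3: place 14 m³, 11 m³ left
container 4: place 14 m³, 26 m³ left
container 4: place 14 m³, 12 m³ left
container 5: place 13 m³, 27 m³ left
container 5: place 13 m³, 14 m³ left
Final containers: [17,17] [16,16] [15,14] [14,14] [13,13].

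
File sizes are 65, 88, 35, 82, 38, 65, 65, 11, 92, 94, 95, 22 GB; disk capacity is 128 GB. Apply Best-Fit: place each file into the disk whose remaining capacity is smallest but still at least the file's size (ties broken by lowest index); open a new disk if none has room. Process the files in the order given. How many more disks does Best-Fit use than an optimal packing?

0

Best-Fit: [65,11] [88,35] [82,38] [65] [65] [92] [94] [95,22] → 8 disks.
8 files exceed 64 GB (half the capacity), and no two of those can share a disk, so at least 8 disks are needed.
So 8 is already optimal.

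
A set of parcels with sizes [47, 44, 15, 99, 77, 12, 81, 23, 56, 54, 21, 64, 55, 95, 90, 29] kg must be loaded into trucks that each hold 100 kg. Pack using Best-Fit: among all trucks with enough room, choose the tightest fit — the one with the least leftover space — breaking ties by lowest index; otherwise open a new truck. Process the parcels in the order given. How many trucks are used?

Put 47 kg in truck 1; 53 kg remain.
Put 44 kg in truck 1; 9 kg remain.
Put 15 kg in truck 2; 85 kg remain.
Put 99 kg in truck 3; 1 kg remain.
Put 77 kg in truck 2; 8 kg remain.
Put 12 kg in truck 4; 88 kg remain.
Put 81 kg in truck 4; 7 kg remain.
Put 23 kg in truck 5; 77 kg remain.
Put 56 kg in truck 5; 21 kg remain.
Put 54 kg in truck 6; 46 kg remain.
Put 21 kg in truck 5; 0 kg remain.
Put 64 kg in truck 7; 36 kg remain.
Put 55 kg in truck 8; 45 kg remain.
Put 95 kg in truck 9; 5 kg remain.
Put 90 kg in truck 10; 10 kg remain.
Put 29 kg in truck 7; 7 kg remain.

10 trucks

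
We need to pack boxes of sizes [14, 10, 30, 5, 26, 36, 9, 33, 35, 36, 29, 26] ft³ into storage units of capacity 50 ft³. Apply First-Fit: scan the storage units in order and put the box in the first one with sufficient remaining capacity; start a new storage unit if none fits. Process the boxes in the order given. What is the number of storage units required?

Put 14 ft³ in storage unit 1; 36 ft³ remain.
Put 10 ft³ in storage unit 1; 26 ft³ remain.
Put 30 ft³ in storage unit 2; 20 ft³ remain.
Put 5 ft³ in storage unit 1; 21 ft³ remain.
Put 26 ft³ in storage unit 3; 24 ft³ remain.
Put 36 ft³ in storage unit 4; 14 ft³ remain.
Put 9 ft³ in storage unit 1; 12 ft³ remain.
Put 33 ft³ in storage unit 5; 17 ft³ remain.
Put 35 ft³ in storage unit 6; 15 ft³ remain.
Put 36 ft³ in storage unit 7; 14 ft³ remain.
Put 29 ft³ in storage unit 8; 21 ft³ remain.
Put 26 ft³ in storage unit 9; 24 ft³ remain.

9 storage units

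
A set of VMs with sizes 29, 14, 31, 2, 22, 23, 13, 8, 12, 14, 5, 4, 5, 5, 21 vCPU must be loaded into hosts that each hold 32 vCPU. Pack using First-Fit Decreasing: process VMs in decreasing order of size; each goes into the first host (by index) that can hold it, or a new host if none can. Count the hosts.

Sorted descending: 31, 29, 23, 22, 21, 14, 14, 13, 12, 8, 5, 5, 5, 4, 2.
31 vCPU → host 1 (remaining 1 vCPU)
29 vCPU → host 2 (remaining 3 vCPU)
23 vCPU → host 3 (remaining 9 vCPU)
22 vCPU → host 4 (remaining 10 vCPU)
21 vCPU → host 5 (remaining 11 vCPU)
14 vCPU → host 6 (remaining 18 vCPU)
14 vCPU → host 6 (remaining 4 vCPU)
13 vCPU → host 7 (remaining 19 vCPU)
12 vCPU → host 7 (remaining 7 vCPU)
8 vCPU → host 3 (remaining 1 vCPU)
5 vCPU → host 4 (remaining 5 vCPU)
5 vCPU → host 4 (remaining 0 vCPU)
5 vCPU → host 5 (remaining 6 vCPU)
4 vCPU → host 5 (remaining 2 vCPU)
2 vCPU → host 2 (remaining 1 vCPU)

7 hosts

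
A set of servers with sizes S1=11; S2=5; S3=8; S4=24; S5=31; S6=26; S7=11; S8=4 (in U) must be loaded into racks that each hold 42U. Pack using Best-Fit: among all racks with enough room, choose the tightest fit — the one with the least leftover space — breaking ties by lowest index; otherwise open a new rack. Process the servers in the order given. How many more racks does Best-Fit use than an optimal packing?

Best-Fit: [11,5,8] [24] [31,11] [26,4] → 4 racks.
Total size 120U; any packing needs at least ⌈120/42⌉ = 3 racks.
An optimal packing achieves that bound: [31,11] [26,11,5] [24,8,4] → 3 racks.
Excess: 4 − 3 = 1.

1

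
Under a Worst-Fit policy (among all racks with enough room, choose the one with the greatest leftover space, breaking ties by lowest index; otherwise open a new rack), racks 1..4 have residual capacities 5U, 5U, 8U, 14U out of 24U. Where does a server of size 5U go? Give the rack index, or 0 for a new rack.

4

Racks with room: rack 1 (5U), rack 2 (5U), rack 3 (8U), rack 4 (14U).
Most room is rack 4 with 14U free.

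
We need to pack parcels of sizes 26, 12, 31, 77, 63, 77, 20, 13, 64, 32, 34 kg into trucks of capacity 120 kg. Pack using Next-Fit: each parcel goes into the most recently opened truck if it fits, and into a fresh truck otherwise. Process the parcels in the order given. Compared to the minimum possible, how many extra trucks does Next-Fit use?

Next-Fit: [26,12,31] [77] [63] [77,20,13] [64,32] [34] → 6 trucks.
Total size 449 kg; any packing needs at least ⌈449/120⌉ = 4 trucks.
An optimal packing achieves that bound: [77,34] [77,32] [64,31,20] [63,26,13,12] → 4 trucks.
Excess: 6 − 4 = 2.

2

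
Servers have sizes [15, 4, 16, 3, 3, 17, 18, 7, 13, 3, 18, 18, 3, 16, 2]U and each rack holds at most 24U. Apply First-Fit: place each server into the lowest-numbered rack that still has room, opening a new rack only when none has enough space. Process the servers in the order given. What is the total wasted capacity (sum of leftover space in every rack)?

Put 15U in rack 1; 9U remain.
Put 4U in rack 1; 5U remain.
Put 16U in rack 2; 8U remain.
Put 3U in rack 1; 2U remain.
Put 3U in rack 2; 5U remain.
Put 17U in rack 3; 7U remain.
Put 18U in rack 4; 6U remain.
Put 7U in rack 3; 0U remain.
Put 13U in rack 5; 11U remain.
Put 3U in rack 2; 2U remain.
Put 18U in rack 6; 6U remain.
Put 18U in rack 7; 6U remain.
Put 3U in rack 4; 3U remain.
Put 16U in rack 8; 8U remain.
Put 2U in rack 1; 0U remain.
8 racks × 24U = 192U; used 156U; unused 36U.

36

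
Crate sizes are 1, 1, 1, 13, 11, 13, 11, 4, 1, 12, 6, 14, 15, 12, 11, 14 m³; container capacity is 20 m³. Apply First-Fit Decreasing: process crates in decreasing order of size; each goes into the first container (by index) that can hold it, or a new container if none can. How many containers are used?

10

Sorted descending: 15, 14, 14, 13, 13, 12, 12, 11, 11, 11, 6, 4, 1, 1, 1, 1.
container 1: place 15 m³, 5 m³ left
container 2: place 14 m³, 6 m³ left
container 3: place 14 m³, 6 m³ left
container 4: place 13 m³, 7 m³ left
container 5: place 13 m³, 7 m³ left
container 6: place 12 m³, 8 m³ left
container 7: place 12 m³, 8 m³ left
container 8: place 11 m³, 9 m³ left
container 9: place 11 m³, 9 m³ left
container 10: place 11 m³, 9 m³ left
container 2: place 6 m³, 0 m³ left
container 1: place 4 m³, 1 m³ left
container 1: place 1 m³, 0 m³ left
container 3: place 1 m³, 5 m³ left
container 3: place 1 m³, 4 m³ left
container 3: place 1 m³, 3 m³ left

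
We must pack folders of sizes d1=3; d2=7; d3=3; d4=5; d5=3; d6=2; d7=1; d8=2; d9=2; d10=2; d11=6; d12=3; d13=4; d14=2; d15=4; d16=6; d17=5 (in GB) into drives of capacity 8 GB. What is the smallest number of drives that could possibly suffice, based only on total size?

8 drives

Total size = 3 + 7 + 3 + 5 + 3 + 2 + 1 + 2 + 2 + 2 + 6 + 3 + 4 + 2 + 4 + 6 + 5 = 60 GB.
⌈60 / 8⌉ = 8.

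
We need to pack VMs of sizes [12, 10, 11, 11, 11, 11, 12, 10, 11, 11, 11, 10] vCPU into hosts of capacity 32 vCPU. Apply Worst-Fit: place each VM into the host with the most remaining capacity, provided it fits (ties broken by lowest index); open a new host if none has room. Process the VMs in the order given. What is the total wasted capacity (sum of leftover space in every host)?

12 vCPU → host 1 (remaining 20 vCPU)
10 vCPU → host 1 (remaining 10 vCPU)
11 vCPU → host 2 (remaining 21 vCPU)
11 vCPU → host 2 (remaining 10 vCPU)
11 vCPU → host 3 (remaining 21 vCPU)
11 vCPU → host 3 (remaining 10 vCPU)
12 vCPU → host 4 (remaining 20 vCPU)
10 vCPU → host 4 (remaining 10 vCPU)
11 vCPU → host 5 (remaining 21 vCPU)
11 vCPU → host 5 (remaining 10 vCPU)
11 vCPU → host 6 (remaining 21 vCPU)
10 vCPU → host 6 (remaining 11 vCPU)
6 hosts × 32 vCPU = 192 vCPU; used 131 vCPU; unused 61 vCPU.

61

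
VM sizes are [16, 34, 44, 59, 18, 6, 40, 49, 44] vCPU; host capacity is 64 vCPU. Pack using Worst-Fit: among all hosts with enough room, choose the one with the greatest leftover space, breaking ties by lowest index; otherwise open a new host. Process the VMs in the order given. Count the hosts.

host 1: place 16 vCPU, 48 vCPU left
host 1: place 34 vCPU, 14 vCPU left
host 2: place 44 vCPU, 20 vCPU left
host 3: place 59 vCPU, 5 vCPU left
host 2: place 18 vCPU, 2 vCPU left
host 1: place 6 vCPU, 8 vCPU left
host 4: place 40 vCPU, 24 vCPU left
host 5: place 49 vCPU, 15 vCPU left
host 6: place 44 vCPU, 20 vCPU left

6 hosts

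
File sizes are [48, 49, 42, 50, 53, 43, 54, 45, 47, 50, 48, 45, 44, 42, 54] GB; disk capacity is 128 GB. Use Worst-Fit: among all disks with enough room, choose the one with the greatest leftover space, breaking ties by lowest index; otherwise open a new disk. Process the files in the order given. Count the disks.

8

Put 48 GB in disk 1; 80 GB remain.
Put 49 GB in disk 1; 31 GB remain.
Put 42 GB in disk 2; 86 GB remain.
Put 50 GB in disk 2; 36 GB remain.
Put 53 GB in disk 3; 75 GB remain.
Put 43 GB in disk 3; 32 GB remain.
Put 54 GB in disk 4; 74 GB remain.
Put 45 GB in disk 4; 29 GB remain.
Put 47 GB in disk 5; 81 GB remain.
Put 50 GB in disk 5; 31 GB remain.
Put 48 GB in disk 6; 80 GB remain.
Put 45 GB in disk 6; 35 GB remain.
Put 44 GB in disk 7; 84 GB remain.
Put 42 GB in disk 7; 42 GB remain.
Put 54 GB in disk 8; 74 GB remain.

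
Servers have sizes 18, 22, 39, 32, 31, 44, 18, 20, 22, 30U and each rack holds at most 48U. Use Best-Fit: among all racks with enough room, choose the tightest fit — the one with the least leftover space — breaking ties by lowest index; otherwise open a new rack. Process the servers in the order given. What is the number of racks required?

18U → rack 1 (remaining 30U)
22U → rack 1 (remaining 8U)
39U → rack 2 (remaining 9U)
32U → rack 3 (remaining 16U)
31U → rack 4 (remaining 17U)
44U → rack 5 (remaining 4U)
18U → rack 6 (remaining 30U)
20U → rack 6 (remaining 10U)
22U → rack 7 (remaining 26U)
30U → rack 8 (remaining 18U)

8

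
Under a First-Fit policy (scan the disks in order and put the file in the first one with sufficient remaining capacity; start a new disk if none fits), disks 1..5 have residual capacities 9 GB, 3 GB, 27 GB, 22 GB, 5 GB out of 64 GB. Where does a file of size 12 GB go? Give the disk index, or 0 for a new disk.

3

Disks with room: disk 3 (27 GB), disk 4 (22 GB).
The first with room is disk 3.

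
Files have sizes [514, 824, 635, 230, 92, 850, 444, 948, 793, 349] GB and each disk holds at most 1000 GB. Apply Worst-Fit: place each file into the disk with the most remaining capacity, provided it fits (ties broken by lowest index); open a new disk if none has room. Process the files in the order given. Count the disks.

7

disk 1: place 514 GB, 486 GB left
disk 2: place 824 GB, 176 GB left
disk 3: place 635 GB, 365 GB left
disk 1: place 230 GB, 256 GB left
disk 3: place 92 GB, 273 GB left
disk 4: place 850 GB, 150 GB left
disk 5: place 444 GB, 556 GB left
disk 6: place 948 GB, 52 GB left
disk 7: place 793 GB, 207 GB left
disk 5: place 349 GB, 207 GB left
Final disks: [514,230] [824] [635,92] [850] [444,349] [948] [793].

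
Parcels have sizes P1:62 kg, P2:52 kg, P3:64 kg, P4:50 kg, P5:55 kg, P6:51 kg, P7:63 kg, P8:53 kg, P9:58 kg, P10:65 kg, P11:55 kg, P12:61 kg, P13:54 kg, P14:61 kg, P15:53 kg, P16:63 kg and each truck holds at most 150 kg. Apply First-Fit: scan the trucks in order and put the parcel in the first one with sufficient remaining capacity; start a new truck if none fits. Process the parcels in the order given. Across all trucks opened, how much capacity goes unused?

280

P1 (62 kg) → truck 1 (remaining 88 kg)
P2 (52 kg) → truck 1 (remaining 36 kg)
P3 (64 kg) → truck 2 (remaining 86 kg)
P4 (50 kg) → truck 2 (remaining 36 kg)
P5 (55 kg) → truck 3 (remaining 95 kg)
P6 (51 kg) → truck 3 (remaining 44 kg)
P7 (63 kg) → truck 4 (remaining 87 kg)
P8 (53 kg) → truck 4 (remaining 34 kg)
P9 (58 kg) → truck 5 (remaining 92 kg)
P10 (65 kg) → truck 5 (remaining 27 kg)
P11 (55 kg) → truck 6 (remaining 95 kg)
P12 (61 kg) → truck 6 (remaining 34 kg)
P13 (54 kg) → truck 7 (remaining 96 kg)
P14 (61 kg) → truck 7 (remaining 35 kg)
P15 (53 kg) → truck 8 (remaining 97 kg)
P16 (63 kg) → truck 8 (remaining 34 kg)
8 trucks × 150 kg = 1200 kg; used 920 kg; unused 280 kg.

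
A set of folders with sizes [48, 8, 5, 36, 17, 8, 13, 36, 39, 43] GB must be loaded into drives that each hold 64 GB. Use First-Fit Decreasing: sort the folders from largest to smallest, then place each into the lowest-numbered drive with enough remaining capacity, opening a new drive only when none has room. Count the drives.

5

Sorted descending: 48, 43, 39, 36, 36, 17, 13, 8, 8, 5.
drive 1: place 48 GB, 16 GB left
drive 2: place 43 GB, 21 GB left
drive 3: place 39 GB, 25 GB left
drive 4: place 36 GB, 28 GB left
drive 5: place 36 GB, 28 GB left
drive 2: place 17 GB, 4 GB left
drive 1: place 13 GB, 3 GB left
drive 3: place 8 GB, 17 GB left
drive 3: place 8 GB, 9 GB left
drive 3: place 5 GB, 4 GB left
Final drives: [48,13] [43,17] [39,8,8,5] [36] [36].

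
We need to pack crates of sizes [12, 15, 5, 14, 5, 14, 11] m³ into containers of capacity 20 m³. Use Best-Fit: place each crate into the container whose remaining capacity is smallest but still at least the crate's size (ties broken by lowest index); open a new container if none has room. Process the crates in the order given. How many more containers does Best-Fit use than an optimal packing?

Best-Fit: [12] [15,5] [14,5] [14] [11] → 5 containers.
5 crates exceed 10 m³ (half the capacity), and no two of those can share a container, so at least 5 containers are needed.
So 5 is already optimal.

0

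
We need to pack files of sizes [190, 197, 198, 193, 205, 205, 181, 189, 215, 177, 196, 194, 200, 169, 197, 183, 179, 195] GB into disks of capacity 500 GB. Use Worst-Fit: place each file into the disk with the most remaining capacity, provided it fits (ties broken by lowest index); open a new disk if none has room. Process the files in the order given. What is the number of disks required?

disk 1: place 190 GB, 310 GB left
disk 1: place 197 GB, 113 GB left
disk 2: place 198 GB, 302 GB left
disk 2: place 193 GB, 109 GB left
disk 3: place 205 GB, 295 GB left
disk 3: place 205 GB, 90 GB left
disk 4: place 181 GB, 319 GB left
disk 4: place 189 GB, 130 GB left
disk 5: place 215 GB, 285 GB left
disk 5: place 177 GB, 108 GB left
disk 6: place 196 GB, 304 GB left
disk 6: place 194 GB, 110 GB left
disk 7: place 200 GB, 300 GB left
disk 7: place 169 GB, 131 GB left
disk 8: place 197 GB, 303 GB left
disk 8: place 183 GB, 120 GB left
disk 9: place 179 GB, 321 GB left
disk 9: place 195 GB, 126 GB left

9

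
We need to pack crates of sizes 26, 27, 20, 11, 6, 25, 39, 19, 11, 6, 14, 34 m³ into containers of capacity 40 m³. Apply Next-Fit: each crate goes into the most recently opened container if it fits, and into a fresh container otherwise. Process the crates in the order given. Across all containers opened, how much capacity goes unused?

82

26 m³ → container 1 (remaining 14 m³)
27 m³ → container 2 (remaining 13 m³)
20 m³ → container 3 (remaining 20 m³)
11 m³ → container 3 (remaining 9 m³)
6 m³ → container 3 (remaining 3 m³)
25 m³ → container 4 (remaining 15 m³)
39 m³ → container 5 (remaining 1 m³)
19 m³ → container 6 (remaining 21 m³)
11 m³ → container 6 (remaining 10 m³)
6 m³ → container 6 (remaining 4 m³)
14 m³ → container 7 (remaining 26 m³)
34 m³ → container 8 (remaining 6 m³)
8 containers × 40 m³ = 320 m³; used 238 m³; unused 82 m³.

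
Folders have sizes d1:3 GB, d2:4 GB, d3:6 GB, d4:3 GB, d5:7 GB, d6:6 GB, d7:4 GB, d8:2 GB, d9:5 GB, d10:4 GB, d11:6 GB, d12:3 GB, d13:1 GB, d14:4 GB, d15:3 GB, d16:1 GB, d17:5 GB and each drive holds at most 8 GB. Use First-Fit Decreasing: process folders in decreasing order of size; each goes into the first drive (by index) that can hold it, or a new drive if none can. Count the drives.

9 drives

Sorted descending: 7, 6, 6, 6, 5, 5, 4, 4, 4, 4, 3, 3, 3, 3, 2, 1, 1.
drive 1: place 7 GB, 1 GB left
drive 2: place 6 GB, 2 GB left
drive 3: place 6 GB, 2 GB left
drive 4: place 6 GB, 2 GB left
drive 5: place 5 GB, 3 GB left
drive 6: place 5 GB, 3 GB left
drive 7: place 4 GB, 4 GB left
drive 7: place 4 GB, 0 GB left
drive 8: place 4 GB, 4 GB left
drive 8: place 4 GB, 0 GB left
drive 5: place 3 GB, 0 GB left
drive 6: place 3 GB, 0 GB left
drive 9: place 3 GB, 5 GB left
drive 9: place 3 GB, 2 GB left
drive 2: place 2 GB, 0 GB left
drive 1: place 1 GB, 0 GB left
drive 3: place 1 GB, 1 GB left
Final drives: [7,1] [6,2] [6,1] [6] [5,3] [5,3] [4,4] [4,4] [3,3].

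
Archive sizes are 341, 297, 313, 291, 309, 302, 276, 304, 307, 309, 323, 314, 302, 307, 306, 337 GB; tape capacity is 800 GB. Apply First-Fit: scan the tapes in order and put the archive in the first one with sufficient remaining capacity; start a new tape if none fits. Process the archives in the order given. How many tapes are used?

8

341 GB → tape 1 (remaining 459 GB)
297 GB → tape 1 (remaining 162 GB)
313 GB → tape 2 (remaining 487 GB)
291 GB → tape 2 (remaining 196 GB)
309 GB → tape 3 (remaining 491 GB)
302 GB → tape 3 (remaining 189 GB)
276 GB → tape 4 (remaining 524 GB)
304 GB → tape 4 (remaining 220 GB)
307 GB → tape 5 (remaining 493 GB)
309 GB → tape 5 (remaining 184 GB)
323 GB → tape 6 (remaining 477 GB)
314 GB → tape 6 (remaining 163 GB)
302 GB → tape 7 (remaining 498 GB)
307 GB → tape 7 (remaining 191 GB)
306 GB → tape 8 (remaining 494 GB)
337 GB → tape 8 (remaining 157 GB)
Final tapes: [341,297] [313,291] [309,302] [276,304] [307,309] [323,314] [302,307] [306,337].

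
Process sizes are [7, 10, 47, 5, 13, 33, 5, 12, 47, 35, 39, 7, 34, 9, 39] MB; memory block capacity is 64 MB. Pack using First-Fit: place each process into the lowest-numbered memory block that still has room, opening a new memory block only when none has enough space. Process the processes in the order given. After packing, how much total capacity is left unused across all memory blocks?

memory block 1: place 7 MB, 57 MB left
memory block 1: place 10 MB, 47 MB left
memory block 1: place 47 MB, 0 MB left
memory block 2: place 5 MB, 59 MB left
memory block 2: place 13 MB, 46 MB left
memory block 2: place 33 MB, 13 MB left
memory block 2: place 5 MB, 8 MB left
memory block 3: place 12 MB, 52 MB left
memory block 3: place 47 MB, 5 MB left
memory block 4: place 35 MB, 29 MB left
memory block 5: place 39 MB, 25 MB left
memory block 2: place 7 MB, 1 MB left
memory block 6: place 34 MB, 30 MB left
memory block 4: place 9 MB, 20 MB left
memory block 7: place 39 MB, 25 MB left
7 memory blocks × 64 MB = 448 MB; used 342 MB; unused 106 MB.

106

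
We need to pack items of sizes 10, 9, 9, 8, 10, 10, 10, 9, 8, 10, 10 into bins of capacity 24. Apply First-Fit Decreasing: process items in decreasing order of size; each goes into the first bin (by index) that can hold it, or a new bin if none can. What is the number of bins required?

6 bins

Sorted descending: 10, 10, 10, 10, 10, 10, 9, 9, 9, 8, 8.
bin 1: place 10, 14 left
bin 1: place 10, 4 left
bin 2: place 10, 14 left
bin 2: place 10, 4 left
bin 3: place 10, 14 left
bin 3: place 10, 4 left
bin 4: place 9, 15 left
bin 4: place 9, 6 left
bin 5: place 9, 15 left
bin 5: place 8, 7 left
bin 6: place 8, 16 left
Final bins: [10,10] [10,10] [10,10] [9,9] [9,8] [8].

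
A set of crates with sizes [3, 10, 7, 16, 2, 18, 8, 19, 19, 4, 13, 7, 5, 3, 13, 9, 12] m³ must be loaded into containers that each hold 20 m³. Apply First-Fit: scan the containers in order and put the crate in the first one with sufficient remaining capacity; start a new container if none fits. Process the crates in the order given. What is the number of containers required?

10

container 1: place 3 m³, 17 m³ left
container 1: place 10 m³, 7 m³ left
container 1: place 7 m³, 0 m³ left
container 2: place 16 m³, 4 m³ left
container 2: place 2 m³, 2 m³ left
container 3: place 18 m³, 2 m³ left
container 4: place 8 m³, 12 m³ left
container 5: place 19 m³, 1 m³ left
container 6: place 19 m³, 1 m³ left
container 4: place 4 m³, 8 m³ left
container 7: place 13 m³, 7 m³ left
container 4: place 7 m³, 1 m³ left
container 7: place 5 m³, 2 m³ left
container 8: place 3 m³, 17 m³ left
container 8: place 13 m³, 4 m³ left
container 9: place 9 m³, 11 m³ left
container 10: place 12 m³, 8 m³ left
Final containers: [3,10,7] [16,2] [18] [8,4,7] [19] [19] [13,5] [3,13] [9] [12].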